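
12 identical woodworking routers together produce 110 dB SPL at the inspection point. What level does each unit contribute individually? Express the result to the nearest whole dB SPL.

99 dB SPL

For N identical incoherent sources L_total = L₁ + 10·log₁₀ N, so L₁ = 110 − 10·log₁₀(12) = 110 − 10.792.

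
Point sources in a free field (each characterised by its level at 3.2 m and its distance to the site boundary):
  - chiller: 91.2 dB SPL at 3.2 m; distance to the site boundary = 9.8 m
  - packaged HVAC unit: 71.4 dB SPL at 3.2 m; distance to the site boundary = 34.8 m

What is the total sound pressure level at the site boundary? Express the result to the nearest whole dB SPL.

Propagate each source to the receiver with L = L_ref − 20·log₁₀(r/r_ref), then add intensities.
chiller: 91.2 − 20·log₁₀(9.8/3.2) = 91.2 − 9.72 = 81.48 dB SPL.
packaged HVAC unit: 71.4 − 20·log₁₀(34.8/3.2) = 71.4 − 20.73 = 50.67 dB SPL.
Σ 10^(L/10) = 1.407e+08 → L_total = 10·log₁₀(1.407e+08) = 81.48 dB SPL.

81 dB SPL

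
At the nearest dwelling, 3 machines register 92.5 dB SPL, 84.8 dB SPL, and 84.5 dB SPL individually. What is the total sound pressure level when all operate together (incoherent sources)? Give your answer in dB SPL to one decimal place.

93.7 dB SPL

Incoherent sources combine by intensity addition: L_total = 10·log₁₀(Σ 10^(L_i/10)).
Σ 10^(L/10) = 10^(92.5/10) + 10^(84.8/10) + 10^(84.5/10) = 2.362e+09.
L_total = 10·log₁₀(2.362e+09) = 93.73 dB SPL.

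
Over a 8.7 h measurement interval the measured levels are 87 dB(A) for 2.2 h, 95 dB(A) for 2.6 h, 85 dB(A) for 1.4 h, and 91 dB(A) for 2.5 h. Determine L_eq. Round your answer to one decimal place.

The energy average is taken in the linear domain: L_eq = 10·log₁₀[(Σ tᵢ·10^(Lᵢ/10))/T], T = 8.7 h.
Σ tᵢ·10^(Lᵢ/10) = 2.2·10^(87/10) + 2.6·10^(95/10) + 1.4·10^(85/10) + 2.5·10^(91/10) = 1.291e+10.
L_eq = 10·log₁₀(1.291e+10/8.7) = 91.72 dB(A).

91.7 dB(A)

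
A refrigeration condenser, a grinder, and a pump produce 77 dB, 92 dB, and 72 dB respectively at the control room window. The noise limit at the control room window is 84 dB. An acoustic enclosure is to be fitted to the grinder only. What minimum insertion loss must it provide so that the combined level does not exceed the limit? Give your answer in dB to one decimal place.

9.3 dB

Everything except the grinder sums to 10^(77/10) + 10^(72/10) = 6.597e+07 in linear terms, 78.19 dB.
To meet 84 dB overall, the treated grinder may contribute at most 10^(84/10) − 6.597e+07 = 1.852e+08, i.e. 82.68 dB.
Required insertion loss = 92 − 82.68 = 9.32 dB.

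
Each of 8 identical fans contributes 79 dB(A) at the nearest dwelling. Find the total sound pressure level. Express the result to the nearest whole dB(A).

With 8 equal, uncorrelated contributions the intensity is 8× that of one unit, giving a rise of 10·log₁₀ 8.
L_total = 79 + 10·log₁₀(8) = 79 + 9.031 = 88.03 dB(A).

88 dB(A)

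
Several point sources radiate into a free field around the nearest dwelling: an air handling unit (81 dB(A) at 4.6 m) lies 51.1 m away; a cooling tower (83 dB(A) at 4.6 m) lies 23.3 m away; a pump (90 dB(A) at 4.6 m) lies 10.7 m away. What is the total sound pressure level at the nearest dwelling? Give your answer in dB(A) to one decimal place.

82.9 dB(A)

Apply inverse-square spreading to bring every level to the receiver, then sum 10^(L/10).
air handling unit: 81 − 20·log₁₀(51.1/4.6) = 81 − 20.91 = 60.09 dB(A).
cooling tower: 83 − 20·log₁₀(23.3/4.6) = 83 − 14.09 = 68.91 dB(A).
pump: 90 − 20·log₁₀(10.7/4.6) = 90 − 7.33 = 82.67 dB(A).
Σ 10^(L/10) = 1.936e+08 → L_total = 10·log₁₀(1.936e+08) = 82.87 dB(A).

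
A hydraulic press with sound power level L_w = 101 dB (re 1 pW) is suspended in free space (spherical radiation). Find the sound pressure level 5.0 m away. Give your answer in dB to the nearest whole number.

L_p = L_w − 10·log₁₀(4π·r²) with r = 5.0 m.
4π·r² = 314.2 m², 10·log₁₀ of that is 24.971 dB.
L_p = 101 − 24.971 = 76.03 dB.

76 dB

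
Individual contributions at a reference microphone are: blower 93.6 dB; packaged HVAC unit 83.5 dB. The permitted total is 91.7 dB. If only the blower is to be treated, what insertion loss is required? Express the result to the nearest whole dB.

3 dB

The untreated sources together contribute 10^(83.5/10) = 2.239e+08, i.e. 83.50 dB.
To meet 91.7 dB overall, the treated blower may contribute at most 10^(91.7/10) − 2.239e+08 = 1.255e+09, i.e. 90.99 dB.
Required insertion loss = 93.6 − 90.99 = 2.61 dB.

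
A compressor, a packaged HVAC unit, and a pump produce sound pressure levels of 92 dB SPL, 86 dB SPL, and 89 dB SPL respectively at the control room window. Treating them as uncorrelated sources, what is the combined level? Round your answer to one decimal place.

94.4 dB SPL

For uncorrelated sources the intensities add, so convert each level to linear form, sum, and take 10·log₁₀ of the total.
Σ 10^(L/10) = 10^(92/10) + 10^(86/10) + 10^(89/10) = 2.777e+09.
L_total = 10·log₁₀(2.777e+09) = 94.44 dB SPL.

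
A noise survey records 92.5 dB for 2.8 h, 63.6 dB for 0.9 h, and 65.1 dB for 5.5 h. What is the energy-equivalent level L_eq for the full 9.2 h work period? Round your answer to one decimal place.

L_eq = 10·log₁₀[(1/T)·Σ tᵢ·10^(Lᵢ/10)] with T = 9.2 h.
Σ tᵢ·10^(Lᵢ/10) = 2.8·10^(92.5/10) + 0.9·10^(63.6/10) + 5.5·10^(65.1/10) = 4.999e+09.
L_eq = 10·log₁₀(4.999e+09/9.2) = 87.35 dB.

87.4 dB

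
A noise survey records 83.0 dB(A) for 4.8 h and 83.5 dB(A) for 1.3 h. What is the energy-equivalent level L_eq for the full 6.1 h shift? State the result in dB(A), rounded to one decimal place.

83.1 dB(A)

L_eq = 10·log₁₀[(1/T)·Σ tᵢ·10^(Lᵢ/10)] with T = 6.1 h.
Σ tᵢ·10^(Lᵢ/10) = 4.8·10^(83.0/10) + 1.3·10^(83.5/10) = 1.249e+09.
L_eq = 10·log₁₀(1.249e+09/6.1) = 83.11 dB(A).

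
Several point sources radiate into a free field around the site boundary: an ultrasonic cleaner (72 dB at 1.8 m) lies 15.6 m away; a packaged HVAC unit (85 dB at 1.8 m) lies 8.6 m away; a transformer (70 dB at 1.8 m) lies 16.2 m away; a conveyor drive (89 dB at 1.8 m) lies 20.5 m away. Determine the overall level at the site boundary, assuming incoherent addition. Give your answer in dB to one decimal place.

Propagate each source to the receiver with L = L_ref − 20·log₁₀(r/r_ref), then add intensities.
ultrasonic cleaner: 72 − 20·log₁₀(15.6/1.8) = 72 − 18.76 = 53.24 dB.
packaged HVAC unit: 85 − 20·log₁₀(8.6/1.8) = 85 − 13.58 = 71.42 dB.
transformer: 70 − 20·log₁₀(16.2/1.8) = 70 − 19.08 = 50.92 dB.
conveyor drive: 89 − 20·log₁₀(20.5/1.8) = 89 − 21.13 = 67.87 dB.
Σ 10^(L/10) = 2.031e+07 → L_total = 10·log₁₀(2.031e+07) = 73.08 dB.

73.1 dB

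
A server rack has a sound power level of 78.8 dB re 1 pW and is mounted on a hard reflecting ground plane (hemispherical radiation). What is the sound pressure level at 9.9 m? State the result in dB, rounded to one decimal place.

50.9 dB

L_p = L_w − 10·log₁₀(2π·r²) with r = 9.9 m.
2π·r² = 615.8 m², 10·log₁₀ of that is 27.895 dB.
L_p = 78.8 − 27.895 = 50.91 dB.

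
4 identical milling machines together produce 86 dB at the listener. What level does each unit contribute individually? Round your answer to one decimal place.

For N identical incoherent sources L_total = L₁ + 10·log₁₀ N, so L₁ = 86 − 10·log₁₀(4) = 86 − 6.021.

80.0 dB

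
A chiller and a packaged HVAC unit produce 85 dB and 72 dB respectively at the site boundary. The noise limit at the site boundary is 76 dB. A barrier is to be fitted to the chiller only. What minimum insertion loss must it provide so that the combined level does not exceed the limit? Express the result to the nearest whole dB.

11 dB

Everything except the chiller sums to 10^(72/10) = 1.585e+07 in linear terms, 72.00 dB.
To meet 76 dB overall, the treated chiller may contribute at most 10^(76/10) − 1.585e+07 = 2.396e+07, i.e. 73.80 dB.
So the chiller must be reduced from 85 to 73.80 dB: IL = 11.20 dB.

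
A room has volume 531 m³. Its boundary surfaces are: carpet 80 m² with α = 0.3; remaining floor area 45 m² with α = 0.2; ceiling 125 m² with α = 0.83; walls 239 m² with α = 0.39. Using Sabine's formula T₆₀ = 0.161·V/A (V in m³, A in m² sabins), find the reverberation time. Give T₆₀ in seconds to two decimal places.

0.37 s

Total absorption A = 80·0.3 + 45·0.2 + 125·0.83 + 239·0.39 = 229.96 m² sabins.
T₆₀ = 0.161·V/A = 0.161·531/229.96 = 0.372 s.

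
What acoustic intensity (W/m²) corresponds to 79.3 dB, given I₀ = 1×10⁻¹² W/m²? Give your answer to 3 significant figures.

I = I₀·10^(L/10) = 10⁻¹² × 10^(79.3/10) = 10^(-4.070).

8.51e-05 W/m²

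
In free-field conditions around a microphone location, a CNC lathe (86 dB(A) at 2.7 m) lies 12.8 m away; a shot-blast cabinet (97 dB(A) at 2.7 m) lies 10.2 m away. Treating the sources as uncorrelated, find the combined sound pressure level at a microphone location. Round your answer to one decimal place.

Apply inverse-square spreading to bring every level to the receiver, then sum 10^(L/10).
CNC lathe: 86 − 20·log₁₀(12.8/2.7) = 86 − 13.52 = 72.48 dB(A).
shot-blast cabinet: 97 − 20·log₁₀(10.2/2.7) = 97 − 11.54 = 85.46 dB(A).
Σ 10^(L/10) = 3.689e+08 → L_total = 10·log₁₀(3.689e+08) = 85.67 dB(A).

85.7 dB(A)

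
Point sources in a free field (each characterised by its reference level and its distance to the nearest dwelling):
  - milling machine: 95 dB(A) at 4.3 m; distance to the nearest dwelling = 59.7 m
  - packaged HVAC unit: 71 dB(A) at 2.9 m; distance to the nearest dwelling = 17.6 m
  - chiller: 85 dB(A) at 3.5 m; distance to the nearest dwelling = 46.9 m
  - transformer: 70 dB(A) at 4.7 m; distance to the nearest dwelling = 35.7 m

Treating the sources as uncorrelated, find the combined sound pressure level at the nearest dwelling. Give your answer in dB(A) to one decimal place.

72.7 dB(A)

First find each source's level at the receiver (point-source: −20·log₁₀(r/r_ref)), then combine on an intensity basis.
milling machine: 95 − 20·log₁₀(59.7/4.3) = 95 − 22.85 = 72.15 dB(A).
packaged HVAC unit: 71 − 20·log₁₀(17.6/2.9) = 71 − 15.66 = 55.34 dB(A).
chiller: 85 − 20·log₁₀(46.9/3.5) = 85 − 22.54 = 62.46 dB(A).
transformer: 70 − 20·log₁₀(35.7/4.7) = 70 − 17.61 = 52.39 dB(A).
Σ 10^(L/10) = 1.868e+07 → L_total = 10·log₁₀(1.868e+07) = 72.71 dB(A).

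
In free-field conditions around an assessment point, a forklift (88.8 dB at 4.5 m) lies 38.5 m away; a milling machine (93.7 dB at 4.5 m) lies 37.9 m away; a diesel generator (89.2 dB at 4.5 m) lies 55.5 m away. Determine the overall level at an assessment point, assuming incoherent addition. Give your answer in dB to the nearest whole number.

Apply inverse-square spreading to bring every level to the receiver, then sum 10^(L/10).
forklift: 88.8 − 20·log₁₀(38.5/4.5) = 88.8 − 18.64 = 70.16 dB.
milling machine: 93.7 − 20·log₁₀(37.9/4.5) = 93.7 − 18.51 = 75.19 dB.
diesel generator: 89.2 − 20·log₁₀(55.5/4.5) = 89.2 − 21.82 = 67.38 dB.
Σ 10^(L/10) = 4.888e+07 → L_total = 10·log₁₀(4.888e+07) = 76.89 dB.

77 dB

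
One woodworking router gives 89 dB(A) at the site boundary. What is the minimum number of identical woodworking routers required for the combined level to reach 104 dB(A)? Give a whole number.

32

N identical sources give L₁ + 10·log₁₀ N, so require 10·log₁₀ N ≥ 104 − 89 = 15.0 dB.
N ≥ 10^(15.0/10) = 31.623, so N = 32.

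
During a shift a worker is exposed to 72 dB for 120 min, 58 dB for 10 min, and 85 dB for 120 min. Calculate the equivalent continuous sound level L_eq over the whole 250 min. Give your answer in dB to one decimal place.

82.0 dB

The energy average is taken in the linear domain: L_eq = 10·log₁₀[(Σ tᵢ·10^(Lᵢ/10))/T], T = 250 min.
Σ tᵢ·10^(Lᵢ/10) = 120·10^(72/10) + 10·10^(58/10) + 120·10^(85/10) = 3.986e+10.
L_eq = 10·log₁₀(3.986e+10/250) = 82.03 dB.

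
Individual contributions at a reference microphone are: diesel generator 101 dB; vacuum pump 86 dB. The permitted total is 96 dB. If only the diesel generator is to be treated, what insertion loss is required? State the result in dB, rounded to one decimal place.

5.5 dB

Everything except the diesel generator sums to 10^(86/10) = 3.981e+08 in linear terms, 86.00 dB.
The limit corresponds to 10^(96/10) = 3.981e+09; subtracting the fixed part leaves 3.583e+09 for the diesel generator, i.e. 95.54 dB.
Required insertion loss = 101 − 95.54 = 5.46 dB.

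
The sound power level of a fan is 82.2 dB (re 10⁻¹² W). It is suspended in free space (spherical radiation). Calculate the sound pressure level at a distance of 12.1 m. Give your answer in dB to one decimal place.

The power spreads over a sphere of area 4π·r², so L_p = L_w − 10·log₁₀(4π·r²).
4π·r² = 1840 m², 10·log₁₀ of that is 32.648 dB.
L_p = 82.2 − 32.648 = 49.55 dB.

49.6 dB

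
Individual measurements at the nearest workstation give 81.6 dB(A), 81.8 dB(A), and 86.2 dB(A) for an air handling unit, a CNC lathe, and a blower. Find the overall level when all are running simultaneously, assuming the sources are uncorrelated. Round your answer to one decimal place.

88.5 dB(A)

Incoherent sources combine by intensity addition: L_total = 10·log₁₀(Σ 10^(L_i/10)).
Σ 10^(L/10) = 10^(81.6/10) + 10^(81.8/10) + 10^(86.2/10) = 7.128e+08.
L_total = 10·log₁₀(7.128e+08) = 88.53 dB(A).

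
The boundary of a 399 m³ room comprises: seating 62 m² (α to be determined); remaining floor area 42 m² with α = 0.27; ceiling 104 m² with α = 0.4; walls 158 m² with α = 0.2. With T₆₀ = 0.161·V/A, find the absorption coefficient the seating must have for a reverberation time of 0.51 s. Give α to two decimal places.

0.67

Required total absorption A = 0.161·399/0.51 = 125.96 m².
Absorption from the other surfaces = 42·0.27 + 104·0.4 + 158·0.2 = 84.54 m², so the seating must supply 41.42 m² over 62 m².
α = 41.42/62 = 0.668.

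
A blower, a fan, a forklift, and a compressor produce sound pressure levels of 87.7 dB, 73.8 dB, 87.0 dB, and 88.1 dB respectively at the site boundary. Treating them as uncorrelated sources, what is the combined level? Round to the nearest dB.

92 dB

For uncorrelated sources the intensities add, so convert each level to linear form, sum, and take 10·log₁₀ of the total.
Σ 10^(L/10) = 10^(87.7/10) + 10^(73.8/10) + 10^(87.0/10) + 10^(88.1/10) = 1.760e+09.
L_total = 10·log₁₀(1.760e+09) = 92.45 dB.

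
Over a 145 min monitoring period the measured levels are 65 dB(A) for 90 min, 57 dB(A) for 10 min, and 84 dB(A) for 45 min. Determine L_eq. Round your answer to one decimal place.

79.0 dB(A)

L_eq = 10·log₁₀[(1/T)·Σ tᵢ·10^(Lᵢ/10)] with T = 145 min.
Σ tᵢ·10^(Lᵢ/10) = 90·10^(65/10) + 10·10^(57/10) + 45·10^(84/10) = 1.159e+10.
L_eq = 10·log₁₀(1.159e+10/145) = 79.03 dB(A).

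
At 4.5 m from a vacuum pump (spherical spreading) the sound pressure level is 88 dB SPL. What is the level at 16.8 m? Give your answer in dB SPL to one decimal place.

For a point source, L₂ = L₁ − 20·log₁₀(r₂/r₁).
L₂ = 88 − 20·log₁₀(16.8/4.5) = 88 − 11.442 = 76.56 dB SPL.

76.6 dB SPL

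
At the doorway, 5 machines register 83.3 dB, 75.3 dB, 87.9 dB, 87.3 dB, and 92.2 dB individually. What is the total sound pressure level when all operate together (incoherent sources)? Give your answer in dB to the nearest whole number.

For uncorrelated sources the intensities add, so convert each level to linear form, sum, and take 10·log₁₀ of the total.
Σ 10^(L/10) = 10^(83.3/10) + 10^(75.3/10) + 10^(87.9/10) + 10^(87.3/10) + 10^(92.2/10) = 3.061e+09.
L_total = 10·log₁₀(3.061e+09) = 94.86 dB.

95 dB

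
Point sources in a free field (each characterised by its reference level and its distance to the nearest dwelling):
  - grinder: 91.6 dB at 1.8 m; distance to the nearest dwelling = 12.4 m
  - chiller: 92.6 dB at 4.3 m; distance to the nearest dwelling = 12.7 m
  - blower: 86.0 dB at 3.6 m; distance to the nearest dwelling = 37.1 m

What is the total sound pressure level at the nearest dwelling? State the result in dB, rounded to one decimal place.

83.9 dB

Apply inverse-square spreading to bring every level to the receiver, then sum 10^(L/10).
grinder: 91.6 − 20·log₁₀(12.4/1.8) = 91.6 − 16.76 = 74.84 dB.
chiller: 92.6 − 20·log₁₀(12.7/4.3) = 92.6 − 9.41 = 83.19 dB.
blower: 86.0 − 20·log₁₀(37.1/3.6) = 86.0 − 20.26 = 65.74 dB.
Σ 10^(L/10) = 2.428e+08 → L_total = 10·log₁₀(2.428e+08) = 83.85 dB.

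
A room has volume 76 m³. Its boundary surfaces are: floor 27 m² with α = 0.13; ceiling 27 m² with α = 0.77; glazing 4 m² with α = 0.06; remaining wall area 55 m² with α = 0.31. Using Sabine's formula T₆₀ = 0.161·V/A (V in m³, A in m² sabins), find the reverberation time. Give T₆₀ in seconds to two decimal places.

0.29 s

Total absorption A = 27·0.13 + 27·0.77 + 4·0.06 + 55·0.31 = 41.59 m² sabins.
T₆₀ = 0.161 × 76 / 41.59 = 0.294 s.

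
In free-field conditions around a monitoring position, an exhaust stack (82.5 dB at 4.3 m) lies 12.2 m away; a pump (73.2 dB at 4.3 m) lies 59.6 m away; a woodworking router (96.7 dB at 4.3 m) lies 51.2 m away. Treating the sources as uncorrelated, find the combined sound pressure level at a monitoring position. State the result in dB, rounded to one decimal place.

77.4 dB

Apply inverse-square spreading to bring every level to the receiver, then sum 10^(L/10).
exhaust stack: 82.5 − 20·log₁₀(12.2/4.3) = 82.5 − 9.06 = 73.44 dB.
pump: 73.2 − 20·log₁₀(59.6/4.3) = 73.2 − 22.84 = 50.36 dB.
woodworking router: 96.7 − 20·log₁₀(51.2/4.3) = 96.7 − 21.52 = 75.18 dB.
Σ 10^(L/10) = 5.519e+07 → L_total = 10·log₁₀(5.519e+07) = 77.42 dB.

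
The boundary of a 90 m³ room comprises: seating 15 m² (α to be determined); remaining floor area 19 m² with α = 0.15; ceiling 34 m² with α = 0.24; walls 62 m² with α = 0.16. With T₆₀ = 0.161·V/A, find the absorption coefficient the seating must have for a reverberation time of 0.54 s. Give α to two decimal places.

Required total absorption A = 0.161·90/0.54 = 26.83 m².
Absorption from the other surfaces = 19·0.15 + 34·0.24 + 62·0.16 = 20.93 m², so the seating must supply 5.90 m² over 15 m².
α = 5.90/15 = 0.394.

0.39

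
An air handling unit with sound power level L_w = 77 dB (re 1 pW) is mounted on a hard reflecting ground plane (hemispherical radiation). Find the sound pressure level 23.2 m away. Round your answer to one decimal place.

41.7 dB

The power spreads over a hemisphere of area 2π·r², so L_p = L_w − 10·log₁₀(2π·r²).
2π·r² = 3382 m², 10·log₁₀ of that is 35.292 dB.
L_p = 77 − 35.292 = 41.71 dB.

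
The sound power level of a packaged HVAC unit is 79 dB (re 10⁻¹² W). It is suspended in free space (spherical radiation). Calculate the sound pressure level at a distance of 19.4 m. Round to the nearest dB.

42 dB

The power spreads over a sphere of area 4π·r², so L_p = L_w − 10·log₁₀(4π·r²).
4π·r² = 4729 m², 10·log₁₀ of that is 36.748 dB.
L_p = 79 − 36.748 = 42.25 dB.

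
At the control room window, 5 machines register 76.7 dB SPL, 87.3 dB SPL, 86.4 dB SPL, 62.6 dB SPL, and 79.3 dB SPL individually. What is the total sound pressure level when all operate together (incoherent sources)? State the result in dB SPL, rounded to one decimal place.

Incoherent sources combine by intensity addition: L_total = 10·log₁₀(Σ 10^(L_i/10)).
Σ 10^(L/10) = 10^(76.7/10) + 10^(87.3/10) + 10^(86.4/10) + 10^(62.6/10) + 10^(79.3/10) = 1.107e+09.
L_total = 10·log₁₀(1.107e+09) = 90.44 dB SPL.

90.4 dB SPL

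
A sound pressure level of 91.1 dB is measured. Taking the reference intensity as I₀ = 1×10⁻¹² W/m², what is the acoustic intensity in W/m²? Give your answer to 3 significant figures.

0.00129 W/m²

I = I₀·10^(L/10) = 10⁻¹² × 10^(91.1/10) = 10^(-2.890).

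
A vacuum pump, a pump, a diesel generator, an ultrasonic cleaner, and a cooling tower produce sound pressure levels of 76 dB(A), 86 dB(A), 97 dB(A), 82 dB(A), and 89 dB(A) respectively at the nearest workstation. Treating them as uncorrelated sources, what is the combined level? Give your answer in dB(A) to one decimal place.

98.1 dB(A)

For uncorrelated sources the intensities add, so convert each level to linear form, sum, and take 10·log₁₀ of the total.
Σ 10^(L/10) = 10^(76/10) + 10^(86/10) + 10^(97/10) + 10^(82/10) + 10^(89/10) = 6.403e+09.
L_total = 10·log₁₀(6.403e+09) = 98.06 dB(A).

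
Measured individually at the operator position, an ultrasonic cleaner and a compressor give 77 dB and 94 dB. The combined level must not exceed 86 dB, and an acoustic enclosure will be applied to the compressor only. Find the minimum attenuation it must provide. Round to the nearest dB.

Fixed contribution from the other source: Σ 10^(L/10) = 10^(77/10) = 5.012e+07 (77.00 dB).
To meet 86 dB overall, the treated compressor may contribute at most 10^(86/10) − 5.012e+07 = 3.480e+08, i.e. 85.42 dB.
So the compressor must be reduced from 94 to 85.42 dB: IL = 8.58 dB.

9 dB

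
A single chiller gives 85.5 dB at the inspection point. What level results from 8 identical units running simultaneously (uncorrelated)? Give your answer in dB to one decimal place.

With 8 equal, uncorrelated contributions the intensity is 8× that of one unit, giving a rise of 10·log₁₀ 8.
L_total = 85.5 + 10·log₁₀(8) = 85.5 + 9.031 = 94.53 dB.

94.5 dB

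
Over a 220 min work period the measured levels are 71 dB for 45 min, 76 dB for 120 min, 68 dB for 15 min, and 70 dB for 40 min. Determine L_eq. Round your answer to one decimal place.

Weight each interval's intensity by its duration and average over T = 220 min:
Σ tᵢ·10^(Lᵢ/10) = 45·10^(71/10) + 120·10^(76/10) + 15·10^(68/10) + 40·10^(70/10) = 5.838e+09.
L_eq = 10·log₁₀(5.838e+09/220) = 74.24 dB.

74.2 dB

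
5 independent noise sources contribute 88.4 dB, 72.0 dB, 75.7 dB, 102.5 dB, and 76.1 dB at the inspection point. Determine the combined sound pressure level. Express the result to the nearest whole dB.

Incoherent sources combine by intensity addition: L_total = 10·log₁₀(Σ 10^(L_i/10)).
Σ 10^(L/10) = 10^(88.4/10) + 10^(72.0/10) + 10^(75.7/10) + 10^(102.5/10) + 10^(76.1/10) = 1.857e+10.
L_total = 10·log₁₀(1.857e+10) = 102.69 dB.

103 dB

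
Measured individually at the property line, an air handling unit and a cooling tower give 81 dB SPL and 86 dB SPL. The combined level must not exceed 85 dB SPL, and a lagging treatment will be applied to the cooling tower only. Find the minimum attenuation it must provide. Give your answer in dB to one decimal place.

3.2 dB

Everything except the cooling tower sums to 10^(81/10) = 1.259e+08 in linear terms, 81.00 dB SPL.
To meet 85 dB SPL overall, the treated cooling tower may contribute at most 10^(85/10) − 1.259e+08 = 1.903e+08, i.e. 82.80 dB SPL.
Required insertion loss = 86 − 82.80 = 3.20 dB.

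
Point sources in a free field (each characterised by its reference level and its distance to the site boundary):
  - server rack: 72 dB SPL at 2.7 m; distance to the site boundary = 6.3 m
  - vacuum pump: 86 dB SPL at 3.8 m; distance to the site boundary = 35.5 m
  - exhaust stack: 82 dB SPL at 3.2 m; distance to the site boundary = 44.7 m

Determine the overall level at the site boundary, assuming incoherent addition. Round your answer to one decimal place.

Propagate each source to the receiver with L = L_ref − 20·log₁₀(r/r_ref), then add intensities.
server rack: 72 − 20·log₁₀(6.3/2.7) = 72 − 7.36 = 64.64 dB SPL.
vacuum pump: 86 − 20·log₁₀(35.5/3.8) = 86 − 19.41 = 66.59 dB SPL.
exhaust stack: 82 − 20·log₁₀(44.7/3.2) = 82 − 22.90 = 59.10 dB SPL.
Σ 10^(L/10) = 8.285e+06 → L_total = 10·log₁₀(8.285e+06) = 69.18 dB SPL.

69.2 dB SPL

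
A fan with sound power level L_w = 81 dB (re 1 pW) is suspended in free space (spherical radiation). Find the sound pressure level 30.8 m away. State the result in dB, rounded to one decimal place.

40.2 dB

Free-field spherical radiation: L_p = L_w − 10·log₁₀(4π·r²), r = 30.8 m.
4π·r² = 1.192e+04 m², 10·log₁₀ of that is 40.763 dB.
L_p = 81 − 40.763 = 40.24 dB.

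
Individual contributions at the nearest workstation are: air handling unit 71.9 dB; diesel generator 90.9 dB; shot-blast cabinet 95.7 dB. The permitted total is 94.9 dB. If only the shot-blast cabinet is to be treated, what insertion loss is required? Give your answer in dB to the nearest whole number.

3 dB

Fixed contribution from the other sources: Σ 10^(L/10) = 10^(71.9/10) + 10^(90.9/10) = 1.246e+09 (90.95 dB).
The limit corresponds to 10^(94.9/10) = 3.090e+09; subtracting the fixed part leaves 1.845e+09 for the shot-blast cabinet, i.e. 92.66 dB.
Required insertion loss = 95.7 − 92.66 = 3.04 dB.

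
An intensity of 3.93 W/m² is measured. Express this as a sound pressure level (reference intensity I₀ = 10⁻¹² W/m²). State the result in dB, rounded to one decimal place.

125.9 dB

I/I₀ = 3.93/10⁻¹² = 3.93×10^12, and L = 10·log₁₀(I/I₀).
L = 10·(0.5944 + 12) = 125.94 dB.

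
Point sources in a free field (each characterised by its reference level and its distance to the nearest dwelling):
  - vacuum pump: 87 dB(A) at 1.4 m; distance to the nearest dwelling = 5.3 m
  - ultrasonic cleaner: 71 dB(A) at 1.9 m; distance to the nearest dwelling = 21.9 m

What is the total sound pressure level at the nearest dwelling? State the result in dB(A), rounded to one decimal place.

75.4 dB(A)

Propagate each source to the receiver with L = L_ref − 20·log₁₀(r/r_ref), then add intensities.
vacuum pump: 87 − 20·log₁₀(5.3/1.4) = 87 − 11.56 = 75.44 dB(A).
ultrasonic cleaner: 71 − 20·log₁₀(21.9/1.9) = 71 − 21.23 = 49.77 dB(A).
Σ 10^(L/10) = 3.507e+07 → L_total = 10·log₁₀(3.507e+07) = 75.45 dB(A).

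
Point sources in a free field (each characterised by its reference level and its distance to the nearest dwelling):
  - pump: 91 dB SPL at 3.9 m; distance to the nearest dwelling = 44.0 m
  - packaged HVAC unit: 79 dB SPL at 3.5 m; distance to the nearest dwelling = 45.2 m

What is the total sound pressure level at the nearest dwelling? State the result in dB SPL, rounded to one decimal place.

Propagate each source to the receiver with L = L_ref − 20·log₁₀(r/r_ref), then add intensities.
pump: 91 − 20·log₁₀(44.0/3.9) = 91 − 21.05 = 69.95 dB SPL.
packaged HVAC unit: 79 − 20·log₁₀(45.2/3.5) = 79 − 22.22 = 56.78 dB SPL.
Σ 10^(L/10) = 1.037e+07 → L_total = 10·log₁₀(1.037e+07) = 70.16 dB SPL.

70.2 dB SPL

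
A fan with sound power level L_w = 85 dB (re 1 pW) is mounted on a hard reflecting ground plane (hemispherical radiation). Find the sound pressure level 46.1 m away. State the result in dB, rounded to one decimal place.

43.7 dB

Free-field hemispherical radiation: L_p = L_w − 10·log₁₀(2π·r²), r = 46.1 m.
2π·r² = 1.335e+04 m², 10·log₁₀ of that is 41.256 dB.
L_p = 85 − 41.256 = 43.74 dB.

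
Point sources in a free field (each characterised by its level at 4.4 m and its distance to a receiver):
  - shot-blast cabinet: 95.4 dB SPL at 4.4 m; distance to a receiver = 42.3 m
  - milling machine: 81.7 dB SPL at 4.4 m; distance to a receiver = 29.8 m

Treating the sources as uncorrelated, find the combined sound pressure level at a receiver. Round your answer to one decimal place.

76.1 dB SPL

First find each source's level at the receiver (point-source: −20·log₁₀(r/r_ref)), then combine on an intensity basis.
shot-blast cabinet: 95.4 − 20·log₁₀(42.3/4.4) = 95.4 − 19.66 = 75.74 dB SPL.
milling machine: 81.7 − 20·log₁₀(29.8/4.4) = 81.7 − 16.62 = 65.08 dB SPL.
Σ 10^(L/10) = 4.074e+07 → L_total = 10·log₁₀(4.074e+07) = 76.10 dB SPL.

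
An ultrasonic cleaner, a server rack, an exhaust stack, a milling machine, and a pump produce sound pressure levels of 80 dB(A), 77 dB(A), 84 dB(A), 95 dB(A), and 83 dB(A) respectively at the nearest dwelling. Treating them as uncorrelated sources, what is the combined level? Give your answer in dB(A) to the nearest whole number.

96 dB(A)

For uncorrelated sources the intensities add, so convert each level to linear form, sum, and take 10·log₁₀ of the total.
Σ 10^(L/10) = 10^(80/10) + 10^(77/10) + 10^(84/10) + 10^(95/10) + 10^(83/10) = 3.763e+09.
L_total = 10·log₁₀(3.763e+09) = 95.76 dB(A).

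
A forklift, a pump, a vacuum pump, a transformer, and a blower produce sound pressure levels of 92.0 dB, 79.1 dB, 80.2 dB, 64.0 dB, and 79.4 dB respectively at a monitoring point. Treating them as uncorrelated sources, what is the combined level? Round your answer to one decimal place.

92.7 dB

Incoherent sources combine by intensity addition: L_total = 10·log₁₀(Σ 10^(L_i/10)).
Σ 10^(L/10) = 10^(92.0/10) + 10^(79.1/10) + 10^(80.2/10) + 10^(64.0/10) + 10^(79.4/10) = 1.860e+09.
L_total = 10·log₁₀(1.860e+09) = 92.70 dB.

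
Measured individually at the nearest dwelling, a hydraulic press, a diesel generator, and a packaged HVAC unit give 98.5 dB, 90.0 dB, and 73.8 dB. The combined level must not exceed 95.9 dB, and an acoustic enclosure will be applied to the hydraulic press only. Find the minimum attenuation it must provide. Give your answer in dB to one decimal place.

Fixed contribution from the other sources: Σ 10^(L/10) = 10^(90.0/10) + 10^(73.8/10) = 1.024e+09 (90.10 dB).
To meet 95.9 dB overall, the treated hydraulic press may contribute at most 10^(95.9/10) − 1.024e+09 = 2.866e+09, i.e. 94.57 dB.
Required insertion loss = 98.5 − 94.57 = 3.93 dB.

3.9 dB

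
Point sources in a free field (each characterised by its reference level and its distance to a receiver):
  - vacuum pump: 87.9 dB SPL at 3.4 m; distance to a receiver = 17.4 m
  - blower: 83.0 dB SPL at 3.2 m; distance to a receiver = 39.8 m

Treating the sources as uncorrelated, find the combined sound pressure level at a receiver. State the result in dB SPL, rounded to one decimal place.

Apply inverse-square spreading to bring every level to the receiver, then sum 10^(L/10).
vacuum pump: 87.9 − 20·log₁₀(17.4/3.4) = 87.9 − 14.18 = 73.72 dB SPL.
blower: 83.0 − 20·log₁₀(39.8/3.2) = 83.0 − 21.89 = 61.11 dB SPL.
Σ 10^(L/10) = 2.483e+07 → L_total = 10·log₁₀(2.483e+07) = 73.95 dB SPL.

74.0 dB SPL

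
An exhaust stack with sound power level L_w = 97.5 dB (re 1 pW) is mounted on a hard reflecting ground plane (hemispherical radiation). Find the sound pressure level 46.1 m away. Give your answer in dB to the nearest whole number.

56 dB

The power spreads over a hemisphere of area 2π·r², so L_p = L_w − 10·log₁₀(2π·r²).
2π·r² = 1.335e+04 m², 10·log₁₀ of that is 41.256 dB.
L_p = 97.5 − 41.256 = 56.24 dB.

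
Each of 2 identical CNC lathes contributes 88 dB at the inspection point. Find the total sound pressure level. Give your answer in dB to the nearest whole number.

91 dB

With 2 equal, uncorrelated contributions the intensity is 2× that of one unit, giving a rise of 10·log₁₀ 2.
L_total = 88 + 10·log₁₀(2) = 88 + 3.010 = 91.01 dB.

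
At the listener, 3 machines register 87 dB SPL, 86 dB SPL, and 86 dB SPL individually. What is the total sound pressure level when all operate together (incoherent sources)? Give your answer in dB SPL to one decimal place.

For uncorrelated sources the intensities add, so convert each level to linear form, sum, and take 10·log₁₀ of the total.
Σ 10^(L/10) = 10^(87/10) + 10^(86/10) + 10^(86/10) = 1.297e+09.
L_total = 10·log₁₀(1.297e+09) = 91.13 dB SPL.

91.1 dB SPL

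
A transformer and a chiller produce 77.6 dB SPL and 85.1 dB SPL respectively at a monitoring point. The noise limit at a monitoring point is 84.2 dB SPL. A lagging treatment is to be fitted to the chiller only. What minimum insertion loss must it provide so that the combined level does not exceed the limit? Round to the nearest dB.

2 dB

The untreated sources together contribute 10^(77.6/10) = 5.754e+07, i.e. 77.60 dB SPL.
The limit corresponds to 10^(84.2/10) = 2.630e+08; subtracting the fixed part leaves 2.055e+08 for the chiller, i.e. 83.13 dB SPL.
Required insertion loss = 85.1 − 83.13 = 1.97 dB.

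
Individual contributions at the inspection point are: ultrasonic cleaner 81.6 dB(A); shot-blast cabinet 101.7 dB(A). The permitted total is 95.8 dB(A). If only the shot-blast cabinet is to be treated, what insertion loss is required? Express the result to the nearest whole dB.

6 dB

Fixed contribution from the other source: Σ 10^(L/10) = 10^(81.6/10) = 1.445e+08 (81.60 dB(A)).
To meet 95.8 dB(A) overall, the treated shot-blast cabinet may contribute at most 10^(95.8/10) − 1.445e+08 = 3.657e+09, i.e. 95.63 dB(A).
So the shot-blast cabinet must be reduced from 101.7 to 95.63 dB(A): IL = 6.07 dB.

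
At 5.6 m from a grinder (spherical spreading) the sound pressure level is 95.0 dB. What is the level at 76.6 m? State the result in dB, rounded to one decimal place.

Point-source attenuation: ΔL = 20·log₁₀(r₂/r₁) = 20·log₁₀(76.6/5.6) = 22.721 dB.
L₂ = 95.0 − 20·log₁₀(76.6/5.6) = 95.0 − 22.721 = 72.28 dB.

72.3 dB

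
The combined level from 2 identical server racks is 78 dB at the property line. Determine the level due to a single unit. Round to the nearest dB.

75 dB

Dividing the total intensity by 2 lowers the level by 10·log₁₀ 2 = 3.010 dB: L₁ = 78 − 3.010.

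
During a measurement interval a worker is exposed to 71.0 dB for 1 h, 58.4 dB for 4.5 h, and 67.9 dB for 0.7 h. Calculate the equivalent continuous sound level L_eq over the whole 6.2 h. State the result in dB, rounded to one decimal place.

65.1 dB

L_eq = 10·log₁₀[(1/T)·Σ tᵢ·10^(Lᵢ/10)] with T = 6.2 h.
Σ tᵢ·10^(Lᵢ/10) = 1·10^(71.0/10) + 4.5·10^(58.4/10) + 0.7·10^(67.9/10) = 2.002e+07.
L_eq = 10·log₁₀(2.002e+07/6.2) = 65.09 dB.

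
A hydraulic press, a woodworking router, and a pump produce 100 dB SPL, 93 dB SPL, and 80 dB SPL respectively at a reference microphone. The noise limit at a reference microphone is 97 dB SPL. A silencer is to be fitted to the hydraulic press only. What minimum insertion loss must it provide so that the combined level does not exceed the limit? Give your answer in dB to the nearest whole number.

The untreated sources together contribute 10^(93/10) + 10^(80/10) = 2.095e+09, i.e. 93.21 dB SPL.
To meet 97 dB SPL overall, the treated hydraulic press may contribute at most 10^(97/10) − 2.095e+09 = 2.917e+09, i.e. 94.65 dB SPL.
So the hydraulic press must be reduced from 100 to 94.65 dB SPL: IL = 5.35 dB.

5 dB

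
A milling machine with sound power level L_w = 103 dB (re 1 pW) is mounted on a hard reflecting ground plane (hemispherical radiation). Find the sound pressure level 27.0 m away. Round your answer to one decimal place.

L_p = L_w − 10·log₁₀(2π·r²) with r = 27.0 m.
2π·r² = 4580 m², 10·log₁₀ of that is 36.609 dB.
L_p = 103 − 36.609 = 66.39 dB.

66.4 dB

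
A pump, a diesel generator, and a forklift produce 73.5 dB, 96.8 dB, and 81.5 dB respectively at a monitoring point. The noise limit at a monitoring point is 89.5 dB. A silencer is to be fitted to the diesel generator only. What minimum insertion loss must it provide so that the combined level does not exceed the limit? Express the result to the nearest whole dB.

Fixed contribution from the other sources: Σ 10^(L/10) = 10^(73.5/10) + 10^(81.5/10) = 1.636e+08 (82.14 dB).
The limit corresponds to 10^(89.5/10) = 8.913e+08; subtracting the fixed part leaves 7.276e+08 for the diesel generator, i.e. 88.62 dB.
So the diesel generator must be reduced from 96.8 to 88.62 dB: IL = 8.18 dB.

8 dB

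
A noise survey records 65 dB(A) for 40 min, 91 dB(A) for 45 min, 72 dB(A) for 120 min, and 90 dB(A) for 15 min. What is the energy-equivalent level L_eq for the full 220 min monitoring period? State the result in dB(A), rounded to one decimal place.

The energy average is taken in the linear domain: L_eq = 10·log₁₀[(Σ tᵢ·10^(Lᵢ/10))/T], T = 220 min.
Σ tᵢ·10^(Lᵢ/10) = 40·10^(65/10) + 45·10^(91/10) + 120·10^(72/10) + 15·10^(90/10) = 7.368e+10.
L_eq = 10·log₁₀(7.368e+10/220) = 85.25 dB(A).

85.2 dB(A)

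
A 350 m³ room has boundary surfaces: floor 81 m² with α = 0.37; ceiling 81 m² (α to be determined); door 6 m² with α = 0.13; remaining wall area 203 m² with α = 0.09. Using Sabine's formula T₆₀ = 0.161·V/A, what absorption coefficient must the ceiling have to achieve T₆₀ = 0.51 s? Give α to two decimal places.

From T₆₀ = 0.161·V/A, the target T₆₀ = 0.51 s needs A = 0.161·350/0.51 = 110.49 m².
Absorption from the other surfaces = 81·0.37 + 6·0.13 + 203·0.09 = 49.02 m², so the ceiling must supply 61.47 m² over 81 m².
α = 61.47/81 = 0.759.

0.76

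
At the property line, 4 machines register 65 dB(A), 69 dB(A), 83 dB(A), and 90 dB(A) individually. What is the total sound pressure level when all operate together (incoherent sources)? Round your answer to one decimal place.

For uncorrelated sources the intensities add, so convert each level to linear form, sum, and take 10·log₁₀ of the total.
Σ 10^(L/10) = 10^(65/10) + 10^(69/10) + 10^(83/10) + 10^(90/10) = 1.211e+09.
L_total = 10·log₁₀(1.211e+09) = 90.83 dB(A).

90.8 dB(A)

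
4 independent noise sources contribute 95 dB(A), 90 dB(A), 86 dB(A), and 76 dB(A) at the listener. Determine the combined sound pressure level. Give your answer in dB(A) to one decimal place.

96.6 dB(A)

Incoherent sources combine by intensity addition: L_total = 10·log₁₀(Σ 10^(L_i/10)).
Σ 10^(L/10) = 10^(95/10) + 10^(90/10) + 10^(86/10) + 10^(76/10) = 4.600e+09.
L_total = 10·log₁₀(4.600e+09) = 96.63 dB(A).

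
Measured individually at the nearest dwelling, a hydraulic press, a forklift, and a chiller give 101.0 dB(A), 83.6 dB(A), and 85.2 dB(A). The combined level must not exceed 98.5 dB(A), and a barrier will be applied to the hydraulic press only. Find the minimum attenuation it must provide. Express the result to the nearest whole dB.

3 dB

The untreated sources together contribute 10^(83.6/10) + 10^(85.2/10) = 5.602e+08, i.e. 87.48 dB(A).
The limit corresponds to 10^(98.5/10) = 7.079e+09; subtracting the fixed part leaves 6.519e+09 for the hydraulic press, i.e. 98.14 dB(A).
Required insertion loss = 101.0 − 98.14 = 2.86 dB.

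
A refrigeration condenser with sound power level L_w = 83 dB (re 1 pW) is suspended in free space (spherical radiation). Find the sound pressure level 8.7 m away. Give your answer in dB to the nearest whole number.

53 dB

L_p = L_w − 10·log₁₀(4π·r²) with r = 8.7 m.
4π·r² = 951.1 m², 10·log₁₀ of that is 29.782 dB.
L_p = 83 − 29.782 = 53.22 dB.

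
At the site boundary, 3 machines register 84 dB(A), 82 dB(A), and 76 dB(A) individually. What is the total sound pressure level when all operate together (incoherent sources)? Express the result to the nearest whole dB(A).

Incoherent sources combine by intensity addition: L_total = 10·log₁₀(Σ 10^(L_i/10)).
Σ 10^(L/10) = 10^(84/10) + 10^(82/10) + 10^(76/10) = 4.495e+08.
L_total = 10·log₁₀(4.495e+08) = 86.53 dB(A).

87 dB(A)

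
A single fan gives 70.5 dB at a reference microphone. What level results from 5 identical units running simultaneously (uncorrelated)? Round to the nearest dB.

With 5 equal, uncorrelated contributions the intensity is 5× that of one unit, giving a rise of 10·log₁₀ 5.
L_total = 70.5 + 10·log₁₀(5) = 70.5 + 6.990 = 77.49 dB.

77 dB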